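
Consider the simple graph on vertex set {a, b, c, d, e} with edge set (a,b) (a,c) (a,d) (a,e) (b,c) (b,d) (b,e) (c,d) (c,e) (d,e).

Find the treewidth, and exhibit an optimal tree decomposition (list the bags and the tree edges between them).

Treewidth 4.
Bags: B1 = {a, b, c, d, e}
Tree: (single bag)

With just one bag of size 5, the width is 5 − 1 = 4, so tw(G) ≤ 4. Conversely, {a, b, c, d, e} is a clique of size 5, and the vertices of any clique must share a bag in every tree decomposition; so some bag has ≥ 5 vertices and tw(G) ≥ 4. The upper and lower bounds meet at 4, so that is the treewidth.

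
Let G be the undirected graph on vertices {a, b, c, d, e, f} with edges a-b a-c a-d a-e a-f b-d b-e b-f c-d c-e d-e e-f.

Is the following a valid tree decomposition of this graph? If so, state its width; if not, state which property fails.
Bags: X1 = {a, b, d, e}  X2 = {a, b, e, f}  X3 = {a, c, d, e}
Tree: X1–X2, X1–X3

Yes; width 3.

Every vertex of G appears in some bag (union = {a, b, c, d, e, f}); every edge is covered by a bag; and for each vertex v the set of bags containing v is connected in the bag tree. The decomposition is therefore valid. The largest bag has 4 vertices, so the width is 3.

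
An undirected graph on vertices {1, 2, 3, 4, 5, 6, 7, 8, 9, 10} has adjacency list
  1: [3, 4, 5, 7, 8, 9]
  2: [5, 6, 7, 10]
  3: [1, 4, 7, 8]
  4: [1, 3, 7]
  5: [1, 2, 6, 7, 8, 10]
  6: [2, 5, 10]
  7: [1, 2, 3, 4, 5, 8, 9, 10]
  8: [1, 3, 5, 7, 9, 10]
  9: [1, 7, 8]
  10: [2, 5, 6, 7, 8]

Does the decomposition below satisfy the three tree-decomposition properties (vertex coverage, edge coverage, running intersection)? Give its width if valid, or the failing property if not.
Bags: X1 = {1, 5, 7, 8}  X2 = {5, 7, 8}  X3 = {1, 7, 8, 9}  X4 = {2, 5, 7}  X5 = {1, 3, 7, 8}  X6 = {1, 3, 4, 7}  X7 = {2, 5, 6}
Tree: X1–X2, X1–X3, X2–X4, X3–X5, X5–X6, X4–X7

A tree decomposition must satisfy three properties: every vertex lies in some bag; for every edge, both endpoints lie together in some bag; and for every vertex, the bags containing it form a connected subtree. Here vertex 10 appears in no bag, so the decomposition is invalid.

No — vertex 10 appears in no bag.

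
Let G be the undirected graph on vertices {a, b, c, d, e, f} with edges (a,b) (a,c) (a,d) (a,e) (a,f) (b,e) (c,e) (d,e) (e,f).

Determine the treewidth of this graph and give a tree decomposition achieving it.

The largest bag has 3 vertices, giving width 2; this decomposition certifies tw(G) ≤ 2. For the lower bound, the 3 vertices {a, d, e} are pairwise adjacent, and any tree decomposition puts a clique entirely inside one bag — forcing width ≥ 2. Combining the bounds, tw(G) = 2.

Treewidth 2.
One such decomposition:
Bags: B1 = {a, e, f}  B2 = {a, c, e}  B3 = {a, d, e}  B4 = {a, b, e}
Tree: B1–B2, B1–B3, B3–B4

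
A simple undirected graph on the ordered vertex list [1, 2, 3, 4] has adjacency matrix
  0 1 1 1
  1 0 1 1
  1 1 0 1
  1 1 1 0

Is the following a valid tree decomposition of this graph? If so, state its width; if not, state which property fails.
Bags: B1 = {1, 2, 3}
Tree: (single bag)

A tree decomposition must satisfy three properties: every vertex lies in some bag; for every edge, both endpoints lie together in some bag; and for every vertex, the bags containing it form a connected subtree. Here vertex 4 appears in no bag, so the decomposition is invalid.

No — vertex 4 appears in no bag.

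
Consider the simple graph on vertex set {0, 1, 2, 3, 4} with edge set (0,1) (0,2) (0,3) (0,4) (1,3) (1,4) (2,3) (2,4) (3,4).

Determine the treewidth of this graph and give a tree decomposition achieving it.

Treewidth 3.
Bags: B1 = {0, 1, 3, 4}  B2 = {0, 2, 3, 4}
Tree: B1–B2

The largest bag has 4 vertices, giving width 3; this decomposition certifies tw(G) ≤ 3. Conversely, {0, 1, 3, 4} is a clique of size 4, and the vertices of any clique must share a bag in every tree decomposition; so some bag has ≥ 4 vertices and tw(G) ≥ 3. The upper and lower bounds meet at 3, so that is the treewidth.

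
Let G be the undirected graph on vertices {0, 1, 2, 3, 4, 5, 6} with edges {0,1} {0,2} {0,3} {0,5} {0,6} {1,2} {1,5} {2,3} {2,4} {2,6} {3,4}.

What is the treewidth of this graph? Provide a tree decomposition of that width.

The largest bag has 3 vertices, giving width 2; this decomposition certifies tw(G) ≤ 2. For the lower bound, the 3 vertices {0, 1, 2} are pairwise adjacent, and any tree decomposition puts a clique entirely inside one bag — forcing width ≥ 2. The upper and lower bounds meet at 2, so that is the treewidth.

Treewidth 2.
One optimal decomposition is:
Bags: B1 = {0, 2, 3}  B2 = {0, 1, 2}  B3 = {2, 3, 4}  B4 = {0, 2, 6}  B5 = {0, 1, 5}
Tree: B1–B2, B1–B3, B2–B4, B2–B5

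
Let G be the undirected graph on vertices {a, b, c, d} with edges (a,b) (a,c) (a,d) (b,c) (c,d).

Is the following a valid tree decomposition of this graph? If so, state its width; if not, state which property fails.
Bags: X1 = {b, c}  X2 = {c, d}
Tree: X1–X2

No — vertex a appears in no bag.

A tree decomposition must satisfy three properties: every vertex lies in some bag; for every edge, both endpoints lie together in some bag; and for every vertex, the bags containing it form a connected subtree. Here vertex a appears in no bag, so the decomposition is invalid.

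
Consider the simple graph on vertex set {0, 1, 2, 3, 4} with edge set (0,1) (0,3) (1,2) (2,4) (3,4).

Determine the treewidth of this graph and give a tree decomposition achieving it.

Treewidth 2.
Bags: B1 = {2, 3, 4}  B2 = {1, 2, 3}  B3 = {0, 1, 3}
Tree: B1–B2, B2–B3

Every bag has size at most 3, so the width is 3 − 1 = 2 and tw(G) ≤ 2. The edges 3–4–2–1–0–3 form a cycle, so G is not a tree and its treewidth is at least 2. Combining the bounds, tw(G) = 2.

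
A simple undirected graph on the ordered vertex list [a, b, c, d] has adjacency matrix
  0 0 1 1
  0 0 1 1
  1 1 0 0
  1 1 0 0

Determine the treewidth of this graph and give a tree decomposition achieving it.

Every bag has size at most 3, so the width is 3 − 1 = 2 and tw(G) ≤ 2. The edges c–b–d–a–c form a cycle, so G is not a tree and its treewidth is at least 2. Combining the bounds, tw(G) = 2.

Treewidth 2.
One optimal decomposition is:
Bags: B1 = {b, c, d}  B2 = {a, c, d}
Tree: B1–B2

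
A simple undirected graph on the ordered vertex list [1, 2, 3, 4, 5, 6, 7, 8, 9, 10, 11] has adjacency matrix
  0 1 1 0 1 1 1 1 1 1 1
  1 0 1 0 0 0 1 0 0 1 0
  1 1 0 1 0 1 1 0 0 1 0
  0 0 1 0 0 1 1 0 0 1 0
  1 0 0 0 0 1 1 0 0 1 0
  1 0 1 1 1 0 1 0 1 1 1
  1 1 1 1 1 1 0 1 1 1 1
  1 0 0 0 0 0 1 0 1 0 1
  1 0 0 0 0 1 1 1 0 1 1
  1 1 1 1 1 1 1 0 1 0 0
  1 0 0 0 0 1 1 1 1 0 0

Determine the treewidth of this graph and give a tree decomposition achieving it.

Treewidth 4.
Bags: B1 = {1, 6, 7, 9, 11}  B2 = {1, 6, 7, 9, 10}  B3 = {1, 3, 6, 7, 10}  B4 = {3, 4, 6, 7, 10}  B5 = {1, 2, 3, 7, 10}  B6 = {1, 5, 6, 7, 10}  B7 = {1, 7, 8, 9, 11}
Tree: B1–B2, B2–B3, B3–B4, B3–B5, B3–B6, B1–B7

Each bag holds 5 vertices, so the decomposition has width 4, which upper-bounds the treewidth. On the other hand G contains the 5-clique {1, 7, 8, 9, 11}. A clique must lie in a single bag of any decomposition, so no decomposition can have width below 4. Hence tw(G) = 4 exactly.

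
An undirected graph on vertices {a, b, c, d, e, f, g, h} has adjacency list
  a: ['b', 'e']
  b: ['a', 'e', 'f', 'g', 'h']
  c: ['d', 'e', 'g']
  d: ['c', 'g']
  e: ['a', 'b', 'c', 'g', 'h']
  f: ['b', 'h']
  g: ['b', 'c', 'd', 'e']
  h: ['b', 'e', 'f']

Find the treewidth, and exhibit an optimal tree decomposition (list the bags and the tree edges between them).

Each bag holds 3 vertices, so the decomposition has width 2, which upper-bounds the treewidth. On the other hand G contains the 3-clique {c, d, g}. A clique must lie in a single bag of any decomposition, so no decomposition can have width below 2. Combining the bounds, tw(G) = 2.

Treewidth 2.
One such decomposition:
Bags: B1 = {b, e, h}  B2 = {a, b, e}  B3 = {b, e, g}  B4 = {c, e, g}  B5 = {c, d, g}  B6 = {b, f, h}
Tree: B1–B2, B1–B3, B3–B4, B4–B5, B1–B6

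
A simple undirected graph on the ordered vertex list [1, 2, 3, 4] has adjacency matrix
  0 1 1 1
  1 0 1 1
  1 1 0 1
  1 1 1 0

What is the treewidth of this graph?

A width-3 tree decomposition is:
Bags: B1 = {1, 2, 3, 4}
Tree: (single bag)
A single bag containing all 4 vertices is trivially a valid decomposition of width 3. On the other hand G contains the 4-clique {1, 2, 3, 4}. A clique must lie in a single bag of any decomposition, so no decomposition can have width below 3. Hence tw(G) = 3 exactly.

3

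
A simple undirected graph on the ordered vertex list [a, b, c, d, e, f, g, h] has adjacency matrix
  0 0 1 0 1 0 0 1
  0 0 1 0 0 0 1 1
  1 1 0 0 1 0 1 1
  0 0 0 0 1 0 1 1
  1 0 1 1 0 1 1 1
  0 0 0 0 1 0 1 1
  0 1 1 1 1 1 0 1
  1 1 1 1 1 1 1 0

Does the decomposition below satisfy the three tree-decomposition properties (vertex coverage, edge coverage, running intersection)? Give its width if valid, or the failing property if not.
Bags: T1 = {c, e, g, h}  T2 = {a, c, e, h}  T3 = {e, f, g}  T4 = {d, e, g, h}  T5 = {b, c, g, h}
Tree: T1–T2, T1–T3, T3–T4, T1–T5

A tree decomposition must satisfy three properties: every vertex lies in some bag; for every edge, both endpoints lie together in some bag; and for every vertex, the bags containing it form a connected subtree. Here edge (h,f) lies in no bag, so the decomposition is invalid.

No — edge (h,f) lies in no bag.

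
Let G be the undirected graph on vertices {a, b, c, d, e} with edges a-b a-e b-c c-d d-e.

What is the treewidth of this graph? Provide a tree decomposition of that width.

Every bag has size at most 3, so the width is 3 − 1 = 2 and tw(G) ≤ 2. For the lower bound, G contains the cycle c–b–a–e–d–c, so G is not a forest; only forests have treewidth ≤ 1, hence tw(G) ≥ 2. Combining the bounds, tw(G) = 2.

Treewidth 2.
One such decomposition:
Bags: B1 = {a, b, c}  B2 = {a, c, e}  B3 = {c, d, e}
Tree: B1–B2, B2–B3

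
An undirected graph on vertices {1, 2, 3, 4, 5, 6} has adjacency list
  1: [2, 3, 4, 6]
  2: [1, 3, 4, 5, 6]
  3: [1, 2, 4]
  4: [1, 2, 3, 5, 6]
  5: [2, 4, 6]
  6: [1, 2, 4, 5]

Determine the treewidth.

A width-3 tree decomposition is:
Bags: B1 = {2, 4, 5, 6}  B2 = {1, 2, 4, 6}  B3 = {1, 2, 3, 4}
Tree: B1–B2, B2–B3
Each bag holds 4 vertices, so the decomposition has width 3, which upper-bounds the treewidth. On the other hand G contains the 4-clique {1, 2, 3, 4}. A clique must lie in a single bag of any decomposition, so no decomposition can have width below 3. Therefore the treewidth is 3.

3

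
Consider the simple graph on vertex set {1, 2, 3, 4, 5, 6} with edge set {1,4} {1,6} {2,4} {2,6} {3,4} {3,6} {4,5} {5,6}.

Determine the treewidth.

2

A width-2 tree decomposition is:
Bags: B1 = {4, 5, 6}  B2 = {3, 4, 6}  B3 = {2, 4, 6}  B4 = {1, 4, 6}
Tree: B1–B2, B2–B3, B3–B4
Every bag has size at most 3, so the width is 3 − 1 = 2 and tw(G) ≤ 2. For the lower bound, G contains the cycle 5–6–3–4–5, so G is not a forest; only forests have treewidth ≤ 1, hence tw(G) ≥ 2. The upper and lower bounds meet at 2, so that is the treewidth.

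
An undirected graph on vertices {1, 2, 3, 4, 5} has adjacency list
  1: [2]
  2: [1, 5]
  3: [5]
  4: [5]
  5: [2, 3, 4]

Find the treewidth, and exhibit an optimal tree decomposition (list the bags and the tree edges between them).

Treewidth 1.
One such decomposition:
Bags: B1 = {2, 5}  B2 = {4, 5}  B3 = {1, 2}  B4 = {3, 5}
Tree: B1–B2, B1–B3, B1–B4

Every bag has size at most 2, so the width is 2 − 1 = 1 and tw(G) ≤ 1. G has an edge, so its treewidth is at least 1. The upper and lower bounds meet at 1, so that is the treewidth.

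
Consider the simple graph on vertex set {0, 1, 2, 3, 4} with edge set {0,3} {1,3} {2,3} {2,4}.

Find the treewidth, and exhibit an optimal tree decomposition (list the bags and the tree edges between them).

Each bag holds 2 vertices, so the decomposition has width 1, which upper-bounds the treewidth. Since G has at least one edge (e.g. 2–4), it is not an edgeless graph, so tw(G) ≥ 1. Hence tw(G) = 1 exactly.

Treewidth 1.
Bags: B1 = {2, 4}  B2 = {2, 3}  B3 = {1, 3}  B4 = {0, 3}
Tree: B1–B2, B2–B3, B3–B4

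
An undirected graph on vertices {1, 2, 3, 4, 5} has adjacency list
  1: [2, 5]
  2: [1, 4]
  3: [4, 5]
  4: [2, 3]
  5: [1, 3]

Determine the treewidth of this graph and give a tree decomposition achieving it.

Treewidth 2.
One optimal decomposition is:
Bags: B1 = {1, 2, 4}  B2 = {1, 3, 4}  B3 = {1, 3, 5}
Tree: B1–B2, B2–B3

Each bag holds 3 vertices, so the decomposition has width 2, which upper-bounds the treewidth. Since 1–2–4–3–5–1 is a cycle in G, G is not acyclic. Forests are exactly the graphs of treewidth ≤ 1, so tw(G) ≥ 2. Combining the bounds, tw(G) = 2.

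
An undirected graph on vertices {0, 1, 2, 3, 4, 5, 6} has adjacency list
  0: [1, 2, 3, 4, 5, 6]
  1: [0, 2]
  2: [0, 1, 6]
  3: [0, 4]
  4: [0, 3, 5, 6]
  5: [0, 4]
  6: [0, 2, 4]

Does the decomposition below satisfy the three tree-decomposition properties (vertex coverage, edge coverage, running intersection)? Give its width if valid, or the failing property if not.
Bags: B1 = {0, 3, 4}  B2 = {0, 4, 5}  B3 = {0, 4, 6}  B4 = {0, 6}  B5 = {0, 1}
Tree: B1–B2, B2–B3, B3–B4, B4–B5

A tree decomposition must satisfy three properties: every vertex lies in some bag; for every edge, both endpoints lie together in some bag; and for every vertex, the bags containing it form a connected subtree. Here vertex 2 appears in no bag, so the decomposition is invalid.

No — vertex 2 appears in no bag.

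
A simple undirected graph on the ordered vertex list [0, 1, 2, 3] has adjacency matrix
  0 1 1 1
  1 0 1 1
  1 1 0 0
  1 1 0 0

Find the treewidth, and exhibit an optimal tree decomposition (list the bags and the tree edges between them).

Treewidth 2.
Bags: B1 = {0, 1, 3}  B2 = {0, 1, 2}
Tree: B1–B2

Each bag holds 3 vertices, so the decomposition has width 2, which upper-bounds the treewidth. For the lower bound, the 3 vertices {0, 1, 2} are pairwise adjacent, and any tree decomposition puts a clique entirely inside one bag — forcing width ≥ 2. Hence tw(G) = 2 exactly.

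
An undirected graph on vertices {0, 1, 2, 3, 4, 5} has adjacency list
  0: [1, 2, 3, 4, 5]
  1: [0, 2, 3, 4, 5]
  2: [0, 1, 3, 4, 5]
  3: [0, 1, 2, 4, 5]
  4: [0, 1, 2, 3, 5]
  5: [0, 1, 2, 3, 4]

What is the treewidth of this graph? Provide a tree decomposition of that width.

With just one bag of size 6, the width is 6 − 1 = 5, so tw(G) ≤ 5. On the other hand G contains the 6-clique {0, 1, 2, 3, 4, 5}. A clique must lie in a single bag of any decomposition, so no decomposition can have width below 5. Combining the bounds, tw(G) = 5.

Treewidth 5.
One such decomposition:
Bags: B1 = {0, 1, 2, 3, 4, 5}
Tree: (single bag)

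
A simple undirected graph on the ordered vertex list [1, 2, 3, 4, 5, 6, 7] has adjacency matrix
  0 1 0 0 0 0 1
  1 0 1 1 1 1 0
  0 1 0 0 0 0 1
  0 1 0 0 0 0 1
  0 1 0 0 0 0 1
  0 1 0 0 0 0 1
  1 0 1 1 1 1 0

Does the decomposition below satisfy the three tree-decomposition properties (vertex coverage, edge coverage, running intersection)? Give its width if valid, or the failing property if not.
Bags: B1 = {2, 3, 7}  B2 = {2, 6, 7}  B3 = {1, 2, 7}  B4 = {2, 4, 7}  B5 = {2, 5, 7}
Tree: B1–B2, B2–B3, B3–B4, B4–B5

Yes; width 2.

Every vertex of G appears in some bag (union = {1, 2, 3, 4, 5, 6, 7}); every edge is covered by a bag; and for each vertex v the set of bags containing v is connected in the bag tree. The decomposition is therefore valid. The largest bag has 3 vertices, so the width is 2.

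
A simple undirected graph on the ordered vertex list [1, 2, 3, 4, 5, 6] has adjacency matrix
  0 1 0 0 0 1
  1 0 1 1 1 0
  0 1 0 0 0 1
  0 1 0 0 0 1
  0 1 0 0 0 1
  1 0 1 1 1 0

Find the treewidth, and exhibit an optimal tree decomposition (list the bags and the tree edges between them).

The largest bag has 3 vertices, giving width 2; this decomposition certifies tw(G) ≤ 2. Since 2–4–6–5–2 is a cycle in G, G is not acyclic. Forests are exactly the graphs of treewidth ≤ 1, so tw(G) ≥ 2. The upper and lower bounds meet at 2, so that is the treewidth.

Treewidth 2.
Bags: B1 = {2, 4, 6}  B2 = {2, 5, 6}  B3 = {2, 3, 6}  B4 = {1, 2, 6}
Tree: B1–B2, B2–B3, B3–B4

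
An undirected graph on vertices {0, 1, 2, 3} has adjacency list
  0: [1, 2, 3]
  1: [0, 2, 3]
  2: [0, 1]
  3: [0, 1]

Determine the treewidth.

A width-2 tree decomposition is:
Bags: B1 = {0, 1, 3}  B2 = {0, 1, 2}
Tree: B1–B2
Each bag holds 3 vertices, so the decomposition has width 2, which upper-bounds the treewidth. For the lower bound, the 3 vertices {0, 1, 2} are pairwise adjacent, and any tree decomposition puts a clique entirely inside one bag — forcing width ≥ 2. Combining the bounds, tw(G) = 2.

2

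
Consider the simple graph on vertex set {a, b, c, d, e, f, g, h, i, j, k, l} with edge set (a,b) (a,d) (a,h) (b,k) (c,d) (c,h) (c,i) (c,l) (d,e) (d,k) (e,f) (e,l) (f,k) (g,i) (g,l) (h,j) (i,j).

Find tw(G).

A width-3 tree decomposition is:
Bags: B1 = {g, h, i, j}  B2 = {c, g, h, i}  B3 = {c, g, h, l}  B4 = {a, c, h, l}  B5 = {a, c, d, l}  B6 = {a, d, e, l}  B7 = {a, b, d, e}  B8 = {b, d, e, k}  B9 = {b, e, f, k}
Tree: B1–B2, B2–B3, B3–B4, B4–B5, B5–B6, B6–B7, B7–B8, B8–B9
Every bag has size at most 4, so the width is 4 − 1 = 3 and tw(G) ≤ 3. For the lower bound: the 4 vertex sets {g,i,j}, {h}, {c}, {a,d,e,l} are disjoint, each induces a connected subgraph, and every pair is joined by at least one edge of G. Contracting each set to a single vertex therefore yields K_{4} as a minor, and since treewidth is minor-monotone, tw(G) ≥ tw(K_{4}) = 3. Hence tw(G) = 3 exactly.

3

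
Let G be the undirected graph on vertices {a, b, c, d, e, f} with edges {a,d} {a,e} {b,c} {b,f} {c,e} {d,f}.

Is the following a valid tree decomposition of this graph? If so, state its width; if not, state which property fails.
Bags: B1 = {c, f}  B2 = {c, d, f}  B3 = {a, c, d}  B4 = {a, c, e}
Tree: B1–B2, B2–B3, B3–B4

A tree decomposition must satisfy three properties: every vertex lies in some bag; for every edge, both endpoints lie together in some bag; and for every vertex, the bags containing it form a connected subtree. Here vertex b appears in no bag, so the decomposition is invalid.

No — vertex b appears in no bag.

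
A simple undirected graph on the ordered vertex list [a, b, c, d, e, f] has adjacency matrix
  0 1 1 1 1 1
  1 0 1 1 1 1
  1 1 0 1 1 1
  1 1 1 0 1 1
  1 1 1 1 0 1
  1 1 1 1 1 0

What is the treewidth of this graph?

A width-5 tree decomposition is:
Bags: B1 = {a, b, c, d, e, f}
Tree: (single bag)
A single bag containing all 6 vertices is trivially a valid decomposition of width 5. On the other hand G contains the 6-clique {a, b, c, d, e, f}. A clique must lie in a single bag of any decomposition, so no decomposition can have width below 5. Therefore the treewidth is 5.

5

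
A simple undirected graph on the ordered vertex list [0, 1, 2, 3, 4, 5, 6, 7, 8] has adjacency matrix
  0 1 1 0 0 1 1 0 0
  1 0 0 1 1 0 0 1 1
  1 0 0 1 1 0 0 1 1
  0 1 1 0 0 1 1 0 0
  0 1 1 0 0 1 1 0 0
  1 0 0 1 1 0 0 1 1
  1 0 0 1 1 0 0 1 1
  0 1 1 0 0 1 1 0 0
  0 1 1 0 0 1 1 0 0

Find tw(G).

4

A width-4 tree decomposition is:
Bags: B1 = {1, 2, 4, 5, 6}  B2 = {1, 2, 5, 6, 7}  B3 = {0, 1, 2, 5, 6}  B4 = {1, 2, 3, 5, 6}  B5 = {1, 2, 5, 6, 8}
Tree: B1–B2, B2–B3, B3–B4, B4–B5
Each bag holds 5 vertices, so the decomposition has width 4, which upper-bounds the treewidth. For the lower bound: the 5 vertex sets {1,4}, {5,7}, {0,6}, {2}, {3} are disjoint, each induces a connected subgraph, and every pair is joined by at least one edge of G. Contracting each set to a single vertex therefore yields K_{5} as a minor, and since treewidth is minor-monotone, tw(G) ≥ tw(K_{5}) = 4. Therefore the treewidth is 4.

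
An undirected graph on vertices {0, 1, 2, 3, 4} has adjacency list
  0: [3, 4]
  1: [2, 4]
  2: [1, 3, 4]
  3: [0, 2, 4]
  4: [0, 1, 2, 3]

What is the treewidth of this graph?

A width-2 tree decomposition is:
Bags: B1 = {0, 3, 4}  B2 = {2, 3, 4}  B3 = {1, 2, 4}
Tree: B1–B2, B2–B3
The largest bag has 3 vertices, giving width 2; this decomposition certifies tw(G) ≤ 2. Conversely, {0, 3, 4} is a clique of size 3, and the vertices of any clique must share a bag in every tree decomposition; so some bag has ≥ 3 vertices and tw(G) ≥ 2. Combining the bounds, tw(G) = 2.

2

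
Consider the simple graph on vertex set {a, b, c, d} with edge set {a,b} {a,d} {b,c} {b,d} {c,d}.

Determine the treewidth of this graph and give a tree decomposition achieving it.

The largest bag has 3 vertices, giving width 2; this decomposition certifies tw(G) ≤ 2. On the other hand G contains the 3-clique {b, c, d}. A clique must lie in a single bag of any decomposition, so no decomposition can have width below 2. Hence tw(G) = 2 exactly.

Treewidth 2.
One optimal decomposition is:
Bags: B1 = {a, b, d}  B2 = {b, c, d}
Tree: B1–B2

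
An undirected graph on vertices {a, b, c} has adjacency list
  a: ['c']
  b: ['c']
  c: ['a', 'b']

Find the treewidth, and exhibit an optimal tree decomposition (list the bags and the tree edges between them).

Treewidth 1.
One such decomposition:
Bags: B1 = {b, c}  B2 = {a, c}
Tree: B1–B2

Each bag holds 2 vertices, so the decomposition has width 1, which upper-bounds the treewidth. Any graph with an edge has treewidth ≥ 1, and G has the edge b–c. Therefore the treewidth is 1.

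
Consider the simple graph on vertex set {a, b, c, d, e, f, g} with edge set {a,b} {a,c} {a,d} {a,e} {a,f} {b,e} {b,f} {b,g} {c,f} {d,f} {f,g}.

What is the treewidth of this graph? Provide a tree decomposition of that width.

Treewidth 2.
One optimal decomposition is:
Bags: B1 = {a, c, f}  B2 = {a, b, f}  B3 = {a, b, e}  B4 = {b, f, g}  B5 = {a, d, f}
Tree: B1–B2, B2–B3, B2–B4, B2–B5

Each bag holds 3 vertices, so the decomposition has width 2, which upper-bounds the treewidth. For the lower bound, the 3 vertices {a, b, e} are pairwise adjacent, and any tree decomposition puts a clique entirely inside one bag — forcing width ≥ 2. Therefore the treewidth is 2.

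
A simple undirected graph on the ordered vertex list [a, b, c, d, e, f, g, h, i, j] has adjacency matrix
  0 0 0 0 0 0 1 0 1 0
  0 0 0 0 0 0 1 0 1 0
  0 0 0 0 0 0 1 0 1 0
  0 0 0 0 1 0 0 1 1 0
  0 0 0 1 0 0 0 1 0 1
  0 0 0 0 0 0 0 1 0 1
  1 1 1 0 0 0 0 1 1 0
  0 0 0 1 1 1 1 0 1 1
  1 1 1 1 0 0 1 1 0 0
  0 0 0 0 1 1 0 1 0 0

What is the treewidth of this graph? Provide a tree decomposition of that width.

Treewidth 2.
One optimal decomposition is:
Bags: B1 = {a, g, i}  B2 = {g, h, i}  B3 = {d, h, i}  B4 = {d, e, h}  B5 = {e, h, j}  B6 = {f, h, j}  B7 = {b, g, i}  B8 = {c, g, i}
Tree: B1–B2, B2–B3, B3–B4, B4–B5, B5–B6, B2–B7, B2–B8

The largest bag has 3 vertices, giving width 2; this decomposition certifies tw(G) ≤ 2. Conversely, {d, e, h} is a clique of size 3, and the vertices of any clique must share a bag in every tree decomposition; so some bag has ≥ 3 vertices and tw(G) ≥ 2. Combining the bounds, tw(G) = 2.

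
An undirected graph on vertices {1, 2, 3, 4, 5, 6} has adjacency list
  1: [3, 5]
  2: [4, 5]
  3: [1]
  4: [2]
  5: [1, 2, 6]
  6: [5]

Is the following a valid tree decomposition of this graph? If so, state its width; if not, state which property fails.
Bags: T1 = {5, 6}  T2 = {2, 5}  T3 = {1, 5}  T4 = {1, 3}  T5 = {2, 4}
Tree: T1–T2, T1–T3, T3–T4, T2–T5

Yes; width 1.

Checking the three conditions: (i) the bags cover all of {1, 2, 3, 4, 5, 6}; (ii) for each edge, some bag contains both endpoints; (iii) the bags containing any fixed vertex form a subtree. All hold, so the decomposition is valid with width 2 − 1 = 1.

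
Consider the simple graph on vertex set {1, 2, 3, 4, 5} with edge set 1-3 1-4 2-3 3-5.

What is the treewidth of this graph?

1

A width-1 tree decomposition is:
Bags: B1 = {1, 4}  B2 = {1, 3}  B3 = {2, 3}  B4 = {3, 5}
Tree: B1–B2, B2–B3, B3–B4
Each bag holds 2 vertices, so the decomposition has width 1, which upper-bounds the treewidth. Any graph with an edge has treewidth ≥ 1, and G has the edge 1–4. Combining the bounds, tw(G) = 1.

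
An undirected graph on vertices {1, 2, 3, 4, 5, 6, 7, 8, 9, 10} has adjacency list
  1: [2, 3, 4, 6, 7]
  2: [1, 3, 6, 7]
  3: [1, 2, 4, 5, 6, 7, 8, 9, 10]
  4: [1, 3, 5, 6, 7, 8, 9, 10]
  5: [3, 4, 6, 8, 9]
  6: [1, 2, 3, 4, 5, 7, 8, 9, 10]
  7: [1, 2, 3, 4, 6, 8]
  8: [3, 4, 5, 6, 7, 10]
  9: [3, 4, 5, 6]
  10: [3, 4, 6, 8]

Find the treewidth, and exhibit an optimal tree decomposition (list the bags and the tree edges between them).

Treewidth 4.
One optimal decomposition is:
Bags: B1 = {1, 3, 4, 6, 7}  B2 = {1, 2, 3, 6, 7}  B3 = {3, 4, 6, 7, 8}  B4 = {3, 4, 5, 6, 8}  B5 = {3, 4, 6, 8, 10}  B6 = {3, 4, 5, 6, 9}
Tree: B1–B2, B1–B3, B3–B4, B3–B5, B4–B6

The largest bag has 5 vertices, giving width 4; this decomposition certifies tw(G) ≤ 4. Conversely, {1, 2, 3, 6, 7} is a clique of size 5, and the vertices of any clique must share a bag in every tree decomposition; so some bag has ≥ 5 vertices and tw(G) ≥ 4. Therefore the treewidth is 4.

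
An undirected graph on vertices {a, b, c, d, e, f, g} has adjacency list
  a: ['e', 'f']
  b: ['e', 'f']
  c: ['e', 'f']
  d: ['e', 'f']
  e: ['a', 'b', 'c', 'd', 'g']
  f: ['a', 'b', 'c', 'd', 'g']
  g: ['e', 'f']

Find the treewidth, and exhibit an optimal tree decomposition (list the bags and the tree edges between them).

Every bag has size at most 3, so the width is 3 − 1 = 2 and tw(G) ≤ 2. Since e–c–f–g–e is a cycle in G, G is not acyclic. Forests are exactly the graphs of treewidth ≤ 1, so tw(G) ≥ 2. Hence tw(G) = 2 exactly.

Treewidth 2.
Bags: B1 = {c, e, f}  B2 = {e, f, g}  B3 = {d, e, f}  B4 = {a, e, f}  B5 = {b, e, f}
Tree: B1–B2, B2–B3, B3–B4, B4–B5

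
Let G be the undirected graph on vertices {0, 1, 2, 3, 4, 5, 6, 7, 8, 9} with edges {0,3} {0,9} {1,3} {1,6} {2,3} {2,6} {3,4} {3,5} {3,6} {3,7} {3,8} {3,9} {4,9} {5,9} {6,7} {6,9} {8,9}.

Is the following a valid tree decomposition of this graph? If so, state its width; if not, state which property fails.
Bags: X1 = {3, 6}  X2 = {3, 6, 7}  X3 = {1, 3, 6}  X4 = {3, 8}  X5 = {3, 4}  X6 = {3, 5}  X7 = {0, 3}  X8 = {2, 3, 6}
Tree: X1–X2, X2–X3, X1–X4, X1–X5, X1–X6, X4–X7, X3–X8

No — vertex 9 appears in no bag.

A tree decomposition must satisfy three properties: every vertex lies in some bag; for every edge, both endpoints lie together in some bag; and for every vertex, the bags containing it form a connected subtree. Here vertex 9 appears in no bag, so the decomposition is invalid.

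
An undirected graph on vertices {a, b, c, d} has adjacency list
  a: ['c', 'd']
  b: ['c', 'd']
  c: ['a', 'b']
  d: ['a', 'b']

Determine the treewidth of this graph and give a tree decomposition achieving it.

Treewidth 2.
One such decomposition:
Bags: B1 = {a, c, d}  B2 = {b, c, d}
Tree: B1–B2

Each bag holds 3 vertices, so the decomposition has width 2, which upper-bounds the treewidth. For the lower bound, G contains the cycle c–a–d–b–c, so G is not a forest; only forests have treewidth ≤ 1, hence tw(G) ≥ 2. Combining the bounds, tw(G) = 2.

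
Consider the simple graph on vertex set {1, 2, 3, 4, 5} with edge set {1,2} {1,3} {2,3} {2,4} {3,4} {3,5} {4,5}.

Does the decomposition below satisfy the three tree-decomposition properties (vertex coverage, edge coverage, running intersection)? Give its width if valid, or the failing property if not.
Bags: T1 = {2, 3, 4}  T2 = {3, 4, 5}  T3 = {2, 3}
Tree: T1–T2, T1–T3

A tree decomposition must satisfy three properties: every vertex lies in some bag; for every edge, both endpoints lie together in some bag; and for every vertex, the bags containing it form a connected subtree. Here vertex 1 appears in no bag, so the decomposition is invalid.

No — vertex 1 appears in no bag.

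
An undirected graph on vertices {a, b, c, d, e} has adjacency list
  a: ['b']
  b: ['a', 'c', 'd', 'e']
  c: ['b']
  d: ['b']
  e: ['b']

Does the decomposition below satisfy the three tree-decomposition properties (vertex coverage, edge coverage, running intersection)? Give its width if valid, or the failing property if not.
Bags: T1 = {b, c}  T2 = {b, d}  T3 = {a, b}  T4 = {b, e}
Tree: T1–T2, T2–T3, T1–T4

Every vertex of G appears in some bag (union = {a, b, c, d, e}); every edge is covered by a bag; and for each vertex v the set of bags containing v is connected in the bag tree. The decomposition is therefore valid. The largest bag has 2 vertices, so the width is 1.

Yes; width 1.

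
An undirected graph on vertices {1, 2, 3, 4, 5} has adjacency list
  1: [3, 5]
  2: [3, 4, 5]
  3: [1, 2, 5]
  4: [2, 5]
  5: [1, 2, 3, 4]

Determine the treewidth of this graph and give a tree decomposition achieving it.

The largest bag has 3 vertices, giving width 2; this decomposition certifies tw(G) ≤ 2. Conversely, {1, 3, 5} is a clique of size 3, and the vertices of any clique must share a bag in every tree decomposition; so some bag has ≥ 3 vertices and tw(G) ≥ 2. Combining the bounds, tw(G) = 2.

Treewidth 2.
One optimal decomposition is:
Bags: B1 = {2, 3, 5}  B2 = {1, 3, 5}  B3 = {2, 4, 5}
Tree: B1–B2, B1–B3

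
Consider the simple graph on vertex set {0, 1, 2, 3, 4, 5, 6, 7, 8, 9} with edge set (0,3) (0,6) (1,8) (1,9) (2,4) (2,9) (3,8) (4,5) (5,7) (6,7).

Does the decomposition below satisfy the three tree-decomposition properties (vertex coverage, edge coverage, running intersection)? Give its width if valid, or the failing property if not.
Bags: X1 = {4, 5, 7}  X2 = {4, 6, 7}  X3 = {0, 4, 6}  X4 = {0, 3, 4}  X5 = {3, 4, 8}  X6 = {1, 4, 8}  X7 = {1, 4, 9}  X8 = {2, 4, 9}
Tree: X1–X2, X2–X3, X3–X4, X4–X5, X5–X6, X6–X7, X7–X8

Every vertex of G appears in some bag (union = {0, 1, 2, 3, 4, 5, 6, 7, 8, 9}); every edge is covered by a bag; and for each vertex v the set of bags containing v is connected in the bag tree. The decomposition is therefore valid. The largest bag has 3 vertices, so the width is 2.

Yes; width 2.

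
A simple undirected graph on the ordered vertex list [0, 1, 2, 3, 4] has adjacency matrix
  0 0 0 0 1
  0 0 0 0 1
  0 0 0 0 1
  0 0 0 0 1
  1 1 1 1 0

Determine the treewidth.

A width-1 tree decomposition is:
Bags: B1 = {3, 4}  B2 = {1, 4}  B3 = {0, 4}  B4 = {2, 4}
Tree: B1–B2, B2–B3, B2–B4
Each bag holds 2 vertices, so the decomposition has width 1, which upper-bounds the treewidth. Since G has at least one edge (e.g. 4–3), it is not an edgeless graph, so tw(G) ≥ 1. Therefore the treewidth is 1.

1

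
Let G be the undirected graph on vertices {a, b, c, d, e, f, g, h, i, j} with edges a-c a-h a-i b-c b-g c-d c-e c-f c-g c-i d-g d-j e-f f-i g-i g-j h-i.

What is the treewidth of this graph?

2

A width-2 tree decomposition is:
Bags: B1 = {a, h, i}  B2 = {a, c, i}  B3 = {c, f, i}  B4 = {c, e, f}  B5 = {c, g, i}  B6 = {c, d, g}  B7 = {b, c, g}  B8 = {d, g, j}
Tree: B1–B2, B2–B3, B3–B4, B3–B5, B5–B6, B6–B7, B6–B8
Every bag has size at most 3, so the width is 3 − 1 = 2 and tw(G) ≤ 2. For the lower bound, the 3 vertices {d, g, j} are pairwise adjacent, and any tree decomposition puts a clique entirely inside one bag — forcing width ≥ 2. Hence tw(G) = 2 exactly.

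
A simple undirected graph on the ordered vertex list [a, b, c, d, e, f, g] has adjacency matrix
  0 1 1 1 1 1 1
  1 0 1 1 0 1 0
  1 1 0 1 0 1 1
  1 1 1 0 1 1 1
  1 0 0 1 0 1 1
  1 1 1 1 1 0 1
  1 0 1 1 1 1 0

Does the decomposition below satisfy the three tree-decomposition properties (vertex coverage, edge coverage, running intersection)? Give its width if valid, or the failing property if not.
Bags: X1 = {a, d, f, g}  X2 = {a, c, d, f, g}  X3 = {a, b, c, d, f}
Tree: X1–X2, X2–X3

No — vertex e appears in no bag.

A tree decomposition must satisfy three properties: every vertex lies in some bag; for every edge, both endpoints lie together in some bag; and for every vertex, the bags containing it form a connected subtree. Here vertex e appears in no bag, so the decomposition is invalid.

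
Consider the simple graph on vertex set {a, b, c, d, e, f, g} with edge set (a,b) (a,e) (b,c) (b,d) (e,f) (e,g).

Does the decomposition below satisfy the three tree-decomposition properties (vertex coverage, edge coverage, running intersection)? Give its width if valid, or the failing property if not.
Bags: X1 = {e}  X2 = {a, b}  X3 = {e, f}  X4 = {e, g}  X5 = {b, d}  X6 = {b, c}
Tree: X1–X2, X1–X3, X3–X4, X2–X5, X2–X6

No — edge (a,e) lies in no bag.

A tree decomposition must satisfy three properties: every vertex lies in some bag; for every edge, both endpoints lie together in some bag; and for every vertex, the bags containing it form a connected subtree. Here edge (a,e) lies in no bag, so the decomposition is invalid.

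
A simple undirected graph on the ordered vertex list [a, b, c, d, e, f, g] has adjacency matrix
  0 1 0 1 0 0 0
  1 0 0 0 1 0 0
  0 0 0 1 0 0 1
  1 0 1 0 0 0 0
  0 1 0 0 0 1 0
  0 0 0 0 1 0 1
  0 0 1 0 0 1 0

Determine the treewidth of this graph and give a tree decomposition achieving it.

The largest bag has 3 vertices, giving width 2; this decomposition certifies tw(G) ≤ 2. The edges g–c–d–a–b–e–f–g form a cycle, so G is not a tree and its treewidth is at least 2. Combining the bounds, tw(G) = 2.

Treewidth 2.
One such decomposition:
Bags: B1 = {c, d, g}  B2 = {a, d, g}  B3 = {a, b, g}  B4 = {b, e, g}  B5 = {e, f, g}
Tree: B1–B2, B2–B3, B3–B4, B4–B5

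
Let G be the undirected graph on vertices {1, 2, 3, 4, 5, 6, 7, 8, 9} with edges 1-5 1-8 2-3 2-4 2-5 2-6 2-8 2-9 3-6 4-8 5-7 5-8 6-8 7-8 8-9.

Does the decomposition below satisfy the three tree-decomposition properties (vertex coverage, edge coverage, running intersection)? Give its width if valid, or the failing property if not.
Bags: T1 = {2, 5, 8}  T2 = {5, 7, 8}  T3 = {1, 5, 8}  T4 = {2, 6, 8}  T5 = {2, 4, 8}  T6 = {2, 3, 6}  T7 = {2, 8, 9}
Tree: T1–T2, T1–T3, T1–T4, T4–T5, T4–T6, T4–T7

Yes; width 2.

Every vertex of G appears in some bag (union = {1, 2, 3, 4, 5, 6, 7, 8, 9}); every edge is covered by a bag; and for each vertex v the set of bags containing v is connected in the bag tree. The decomposition is therefore valid. The largest bag has 3 vertices, so the width is 2.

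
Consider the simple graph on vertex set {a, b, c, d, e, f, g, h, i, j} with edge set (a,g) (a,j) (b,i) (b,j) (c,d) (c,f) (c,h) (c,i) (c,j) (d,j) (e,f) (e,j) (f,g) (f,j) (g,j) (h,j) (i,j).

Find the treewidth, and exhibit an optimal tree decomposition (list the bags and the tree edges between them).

Treewidth 2.
One optimal decomposition is:
Bags: B1 = {c, h, j}  B2 = {c, d, j}  B3 = {c, f, j}  B4 = {f, g, j}  B5 = {e, f, j}  B6 = {c, i, j}  B7 = {b, i, j}  B8 = {a, g, j}
Tree: B1–B2, B2–B3, B3–B4, B3–B5, B3–B6, B6–B7, B4–B8

Every bag has size at most 3, so the width is 3 − 1 = 2 and tw(G) ≤ 2. On the other hand G contains the 3-clique {f, g, j}. A clique must lie in a single bag of any decomposition, so no decomposition can have width below 2. The upper and lower bounds meet at 2, so that is the treewidth.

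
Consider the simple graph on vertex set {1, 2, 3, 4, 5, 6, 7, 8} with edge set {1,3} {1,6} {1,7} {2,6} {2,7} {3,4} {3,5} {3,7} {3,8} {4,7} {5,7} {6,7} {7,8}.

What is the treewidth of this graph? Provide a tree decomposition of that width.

Treewidth 2.
Bags: B1 = {1, 3, 7}  B2 = {3, 4, 7}  B3 = {1, 6, 7}  B4 = {3, 5, 7}  B5 = {3, 7, 8}  B6 = {2, 6, 7}
Tree: B1–B2, B1–B3, B1–B4, B2–B5, B3–B6

The largest bag has 3 vertices, giving width 2; this decomposition certifies tw(G) ≤ 2. Conversely, {2, 6, 7} is a clique of size 3, and the vertices of any clique must share a bag in every tree decomposition; so some bag has ≥ 3 vertices and tw(G) ≥ 2. Therefore the treewidth is 2.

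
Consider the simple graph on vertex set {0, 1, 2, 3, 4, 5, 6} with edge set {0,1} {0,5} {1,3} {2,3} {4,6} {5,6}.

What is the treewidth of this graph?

A width-1 tree decomposition is:
Bags: B1 = {0, 1}  B2 = {0, 5}  B3 = {1, 3}  B4 = {2, 3}  B5 = {5, 6}  B6 = {4, 6}
Tree: B1–B2, B1–B3, B3–B4, B2–B5, B5–B6
Every bag has size at most 2, so the width is 2 − 1 = 1 and tw(G) ≤ 1. Any graph with an edge has treewidth ≥ 1, and G has the edge 0–1. The upper and lower bounds meet at 1, so that is the treewidth.

1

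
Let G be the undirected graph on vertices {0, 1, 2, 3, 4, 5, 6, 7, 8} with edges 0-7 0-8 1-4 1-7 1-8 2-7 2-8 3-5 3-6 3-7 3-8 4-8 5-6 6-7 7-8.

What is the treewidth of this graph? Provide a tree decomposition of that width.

The largest bag has 3 vertices, giving width 2; this decomposition certifies tw(G) ≤ 2. Conversely, {1, 4, 8} is a clique of size 3, and the vertices of any clique must share a bag in every tree decomposition; so some bag has ≥ 3 vertices and tw(G) ≥ 2. Therefore the treewidth is 2.

Treewidth 2.
Bags: B1 = {3, 7, 8}  B2 = {1, 7, 8}  B3 = {1, 4, 8}  B4 = {0, 7, 8}  B5 = {2, 7, 8}  B6 = {3, 6, 7}  B7 = {3, 5, 6}
Tree: B1–B2, B2–B3, B1–B4, B1–B5, B1–B6, B6–B7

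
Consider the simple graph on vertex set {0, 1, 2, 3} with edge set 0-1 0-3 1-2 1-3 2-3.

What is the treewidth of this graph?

A width-2 tree decomposition is:
Bags: B1 = {0, 1, 3}  B2 = {1, 2, 3}
Tree: B1–B2
The largest bag has 3 vertices, giving width 2; this decomposition certifies tw(G) ≤ 2. On the other hand G contains the 3-clique {0, 1, 3}. A clique must lie in a single bag of any decomposition, so no decomposition can have width below 2. Therefore the treewidth is 2.

2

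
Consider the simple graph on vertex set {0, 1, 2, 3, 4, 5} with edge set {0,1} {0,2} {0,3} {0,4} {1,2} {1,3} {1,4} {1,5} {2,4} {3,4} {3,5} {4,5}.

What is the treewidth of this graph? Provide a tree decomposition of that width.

The largest bag has 4 vertices, giving width 3; this decomposition certifies tw(G) ≤ 3. On the other hand G contains the 4-clique {0, 1, 2, 4}. A clique must lie in a single bag of any decomposition, so no decomposition can have width below 3. The upper and lower bounds meet at 3, so that is the treewidth.

Treewidth 3.
One optimal decomposition is:
Bags: B1 = {0, 1, 2, 4}  B2 = {0, 1, 3, 4}  B3 = {1, 3, 4, 5}
Tree: B1–B2, B2–B3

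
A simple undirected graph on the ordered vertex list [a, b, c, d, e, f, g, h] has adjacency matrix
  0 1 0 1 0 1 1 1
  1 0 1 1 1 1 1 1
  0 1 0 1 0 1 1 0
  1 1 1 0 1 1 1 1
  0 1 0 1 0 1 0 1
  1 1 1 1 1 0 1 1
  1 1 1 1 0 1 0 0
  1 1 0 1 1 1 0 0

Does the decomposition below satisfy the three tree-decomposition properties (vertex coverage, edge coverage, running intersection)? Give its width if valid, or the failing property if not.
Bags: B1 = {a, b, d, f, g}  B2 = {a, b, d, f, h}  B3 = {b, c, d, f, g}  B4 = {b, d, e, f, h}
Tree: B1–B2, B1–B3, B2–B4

Every vertex of G appears in some bag (union = {a, b, c, d, e, f, g, h}); every edge is covered by a bag; and for each vertex v the set of bags containing v is connected in the bag tree. The decomposition is therefore valid. The largest bag has 5 vertices, so the width is 4.

Yes; width 4.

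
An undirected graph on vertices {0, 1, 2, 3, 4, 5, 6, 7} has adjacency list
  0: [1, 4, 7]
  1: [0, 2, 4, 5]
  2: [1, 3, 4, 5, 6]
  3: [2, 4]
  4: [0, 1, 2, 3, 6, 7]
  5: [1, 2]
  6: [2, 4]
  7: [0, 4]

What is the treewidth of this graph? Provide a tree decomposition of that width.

Treewidth 2.
One optimal decomposition is:
Bags: B1 = {0, 1, 4}  B2 = {0, 4, 7}  B3 = {1, 2, 4}  B4 = {2, 4, 6}  B5 = {2, 3, 4}  B6 = {1, 2, 5}
Tree: B1–B2, B1–B3, B3–B4, B4–B5, B3–B6

Each bag holds 3 vertices, so the decomposition has width 2, which upper-bounds the treewidth. Conversely, {0, 1, 4} is a clique of size 3, and the vertices of any clique must share a bag in every tree decomposition; so some bag has ≥ 3 vertices and tw(G) ≥ 2. The upper and lower bounds meet at 2, so that is the treewidth.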